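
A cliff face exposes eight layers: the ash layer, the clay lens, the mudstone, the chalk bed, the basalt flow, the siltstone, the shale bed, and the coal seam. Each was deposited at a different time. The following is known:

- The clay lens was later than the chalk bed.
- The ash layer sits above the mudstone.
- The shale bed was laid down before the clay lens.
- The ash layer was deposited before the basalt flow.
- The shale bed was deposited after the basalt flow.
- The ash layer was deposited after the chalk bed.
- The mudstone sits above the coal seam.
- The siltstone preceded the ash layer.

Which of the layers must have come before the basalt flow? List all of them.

Directly stated before the basalt flow: the ash layer.
The chalk bed reaches the basalt flow via the chalk bed → the ash layer → the basalt flow.
The coal seam reaches the basalt flow via the coal seam → the mudstone → the ash layer → the basalt flow.
The mudstone reaches the basalt flow via the mudstone → the ash layer → the basalt flow.
Likewise the siltstone reaches the basalt flow by chaining the stated constraints.

the ash layer, the chalk bed, the coal seam, the mudstone, the siltstone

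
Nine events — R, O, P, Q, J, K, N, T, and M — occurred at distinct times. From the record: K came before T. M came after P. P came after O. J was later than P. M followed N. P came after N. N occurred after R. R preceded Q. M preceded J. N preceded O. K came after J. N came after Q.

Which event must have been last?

T

Every other event has a chain of constraints placing it before T, so T is last.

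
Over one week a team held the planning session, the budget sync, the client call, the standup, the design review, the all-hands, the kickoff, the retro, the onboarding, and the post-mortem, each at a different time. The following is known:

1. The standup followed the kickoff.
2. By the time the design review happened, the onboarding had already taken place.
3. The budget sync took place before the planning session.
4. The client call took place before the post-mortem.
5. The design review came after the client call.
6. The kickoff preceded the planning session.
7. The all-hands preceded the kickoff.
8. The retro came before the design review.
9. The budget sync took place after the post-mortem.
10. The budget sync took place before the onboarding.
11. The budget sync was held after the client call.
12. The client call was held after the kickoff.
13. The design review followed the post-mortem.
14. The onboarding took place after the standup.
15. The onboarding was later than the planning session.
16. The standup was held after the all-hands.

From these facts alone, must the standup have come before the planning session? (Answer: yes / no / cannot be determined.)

No chain of stated constraints runs from the standup to the planning session, and none runs from the planning session to the standup either.
So the relative order of the standup and the planning session is not fixed by the given facts.

cannot be determined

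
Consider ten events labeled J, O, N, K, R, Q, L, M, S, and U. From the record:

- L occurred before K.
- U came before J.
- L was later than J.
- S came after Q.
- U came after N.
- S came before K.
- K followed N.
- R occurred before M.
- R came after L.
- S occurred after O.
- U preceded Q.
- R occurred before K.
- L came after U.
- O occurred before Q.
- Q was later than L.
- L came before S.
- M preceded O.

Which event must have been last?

Every other event has a chain of constraints placing it before K, so K is last.

K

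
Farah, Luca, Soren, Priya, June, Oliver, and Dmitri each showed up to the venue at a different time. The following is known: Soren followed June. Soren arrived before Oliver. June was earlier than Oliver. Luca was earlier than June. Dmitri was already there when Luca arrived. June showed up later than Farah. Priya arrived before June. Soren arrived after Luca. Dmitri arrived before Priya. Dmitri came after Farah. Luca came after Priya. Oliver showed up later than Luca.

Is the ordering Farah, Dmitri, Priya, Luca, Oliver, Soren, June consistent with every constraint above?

The constraints require Soren before Oliver, but in the proposed sequence Oliver appears ahead of Soren. That one violation is enough.

no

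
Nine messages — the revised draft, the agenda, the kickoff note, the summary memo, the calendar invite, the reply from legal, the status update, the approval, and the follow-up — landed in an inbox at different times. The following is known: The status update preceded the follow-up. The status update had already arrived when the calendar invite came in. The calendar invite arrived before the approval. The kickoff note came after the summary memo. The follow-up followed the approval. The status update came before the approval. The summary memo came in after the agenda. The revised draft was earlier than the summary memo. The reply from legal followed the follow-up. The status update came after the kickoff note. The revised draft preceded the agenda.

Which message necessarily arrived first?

the revised draft

The revised draft has a chain of constraints placing it before every other message, so the revised draft must be first.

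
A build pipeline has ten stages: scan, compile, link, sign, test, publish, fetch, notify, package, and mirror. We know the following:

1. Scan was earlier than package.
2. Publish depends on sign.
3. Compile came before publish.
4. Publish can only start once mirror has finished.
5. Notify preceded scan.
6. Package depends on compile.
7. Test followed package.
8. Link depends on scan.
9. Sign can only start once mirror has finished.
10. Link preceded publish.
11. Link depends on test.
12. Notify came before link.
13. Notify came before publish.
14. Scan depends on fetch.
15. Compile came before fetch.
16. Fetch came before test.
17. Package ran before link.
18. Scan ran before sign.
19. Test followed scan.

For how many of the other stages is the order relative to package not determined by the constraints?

Forced before package: compile, fetch, notify, and scan; forced after package: link, publish, and test.
That leaves mirror and sign with no forced order relative to package — 2.

2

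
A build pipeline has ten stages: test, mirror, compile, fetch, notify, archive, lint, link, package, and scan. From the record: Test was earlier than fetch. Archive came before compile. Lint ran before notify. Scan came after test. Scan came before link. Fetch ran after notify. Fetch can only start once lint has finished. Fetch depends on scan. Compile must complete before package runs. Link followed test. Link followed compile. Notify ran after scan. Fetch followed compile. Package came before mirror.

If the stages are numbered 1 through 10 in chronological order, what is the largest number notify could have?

Notify must come before fetch — 1 stage forced after it.
Everything else can be placed before notify in some valid order, so notify can sit as late as position 10 − 1 = 9.

9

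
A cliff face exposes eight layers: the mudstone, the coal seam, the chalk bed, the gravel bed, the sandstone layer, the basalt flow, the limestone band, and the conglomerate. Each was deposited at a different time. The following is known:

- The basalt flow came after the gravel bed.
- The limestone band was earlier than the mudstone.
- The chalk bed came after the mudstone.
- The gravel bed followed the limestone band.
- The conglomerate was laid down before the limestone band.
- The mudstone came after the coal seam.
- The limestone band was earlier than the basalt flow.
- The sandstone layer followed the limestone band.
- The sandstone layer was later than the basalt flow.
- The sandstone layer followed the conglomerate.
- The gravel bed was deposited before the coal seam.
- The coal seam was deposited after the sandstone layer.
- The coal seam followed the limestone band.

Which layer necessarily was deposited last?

the chalk bed

Every other layer has a chain of constraints placing it before the chalk bed, so the chalk bed is last.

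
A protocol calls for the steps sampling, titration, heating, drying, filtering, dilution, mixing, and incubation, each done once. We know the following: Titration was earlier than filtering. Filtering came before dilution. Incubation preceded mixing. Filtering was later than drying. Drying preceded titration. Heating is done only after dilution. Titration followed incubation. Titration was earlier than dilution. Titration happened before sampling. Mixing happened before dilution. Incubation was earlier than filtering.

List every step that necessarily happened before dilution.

Directly stated before dilution: filtering, mixing, and titration.
Drying reaches dilution via drying → titration → dilution.
Incubation reaches dilution via incubation → titration → dilution.
No chain forces heating (or any of the others) ahead of dilution.

drying, filtering, incubation, mixing, titration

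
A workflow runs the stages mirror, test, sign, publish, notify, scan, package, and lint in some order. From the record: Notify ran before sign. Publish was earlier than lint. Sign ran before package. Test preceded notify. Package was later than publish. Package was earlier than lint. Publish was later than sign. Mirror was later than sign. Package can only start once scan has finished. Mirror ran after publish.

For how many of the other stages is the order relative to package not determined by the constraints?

1

Forced before package: notify, publish, scan, sign, and test; forced after package: lint.
That leaves mirror with no forced order relative to package — 1.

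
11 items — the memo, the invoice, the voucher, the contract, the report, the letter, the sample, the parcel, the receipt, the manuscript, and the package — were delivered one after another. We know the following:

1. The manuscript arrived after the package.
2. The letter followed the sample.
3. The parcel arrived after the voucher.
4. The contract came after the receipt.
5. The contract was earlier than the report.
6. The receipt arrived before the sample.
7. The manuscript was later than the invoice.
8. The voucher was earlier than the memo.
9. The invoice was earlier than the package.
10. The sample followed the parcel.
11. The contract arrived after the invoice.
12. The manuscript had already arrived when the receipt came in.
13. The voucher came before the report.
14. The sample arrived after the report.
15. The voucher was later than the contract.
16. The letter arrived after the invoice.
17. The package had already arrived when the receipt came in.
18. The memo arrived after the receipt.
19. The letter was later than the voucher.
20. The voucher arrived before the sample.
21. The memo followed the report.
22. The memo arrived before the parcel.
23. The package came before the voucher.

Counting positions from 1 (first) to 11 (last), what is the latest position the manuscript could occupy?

The manuscript must come before the contract, the letter, the memo, the parcel, the receipt, the report, the sample, and the voucher — 8 items forced after it.
Everything else can be placed before the manuscript in some valid order, so the manuscript can sit as late as position 11 − 8 = 3.

3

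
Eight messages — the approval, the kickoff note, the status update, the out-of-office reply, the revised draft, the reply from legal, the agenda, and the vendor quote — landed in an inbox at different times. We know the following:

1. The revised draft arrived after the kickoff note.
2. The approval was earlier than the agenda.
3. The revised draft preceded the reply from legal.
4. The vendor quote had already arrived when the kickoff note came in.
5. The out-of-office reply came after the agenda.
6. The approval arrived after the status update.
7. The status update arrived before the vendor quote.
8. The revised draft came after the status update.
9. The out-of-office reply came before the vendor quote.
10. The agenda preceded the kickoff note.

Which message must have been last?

the reply from legal

Every other message has a chain of constraints placing it before the reply from legal, so the reply from legal is last.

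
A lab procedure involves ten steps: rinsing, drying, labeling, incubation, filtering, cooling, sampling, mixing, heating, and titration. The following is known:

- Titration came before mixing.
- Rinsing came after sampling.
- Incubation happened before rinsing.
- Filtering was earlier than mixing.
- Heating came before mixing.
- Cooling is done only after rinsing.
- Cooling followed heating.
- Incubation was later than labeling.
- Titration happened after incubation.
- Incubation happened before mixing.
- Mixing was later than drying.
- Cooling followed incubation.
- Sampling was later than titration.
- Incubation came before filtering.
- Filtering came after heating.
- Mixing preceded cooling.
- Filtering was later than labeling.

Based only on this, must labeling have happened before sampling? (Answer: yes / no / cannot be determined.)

yes

Chain the constraints: labeling → incubation → titration → sampling. Each link is directly stated, so labeling comes before sampling.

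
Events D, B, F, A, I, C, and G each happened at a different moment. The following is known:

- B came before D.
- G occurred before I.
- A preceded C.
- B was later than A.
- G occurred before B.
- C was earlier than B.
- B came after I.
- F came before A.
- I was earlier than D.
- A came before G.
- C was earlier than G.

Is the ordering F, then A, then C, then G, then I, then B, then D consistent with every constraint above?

Check each stated constraint against the proposed order — e.g. C is ahead of B; A is ahead of B. Every pair is in the required order; nothing is violated.

yes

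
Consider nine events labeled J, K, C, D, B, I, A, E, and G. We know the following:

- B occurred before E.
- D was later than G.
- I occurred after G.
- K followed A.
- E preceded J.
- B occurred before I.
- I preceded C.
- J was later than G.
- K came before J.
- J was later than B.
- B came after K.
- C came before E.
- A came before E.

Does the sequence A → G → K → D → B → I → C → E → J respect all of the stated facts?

Check each stated constraint against the proposed order — e.g. G is ahead of J; A is ahead of E. Every pair is in the required order; nothing is violated.

yes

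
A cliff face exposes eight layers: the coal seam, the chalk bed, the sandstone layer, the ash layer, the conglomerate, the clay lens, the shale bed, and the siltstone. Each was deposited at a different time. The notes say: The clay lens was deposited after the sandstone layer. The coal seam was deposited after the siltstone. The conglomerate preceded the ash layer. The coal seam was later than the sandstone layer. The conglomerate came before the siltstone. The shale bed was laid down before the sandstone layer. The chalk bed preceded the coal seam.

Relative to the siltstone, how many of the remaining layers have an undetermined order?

Forced before the siltstone: the conglomerate; forced after the siltstone: the coal seam.
That leaves the ash layer, the chalk bed, the clay lens, the sandstone layer, and the shale bed with no forced order relative to the siltstone — 5.

5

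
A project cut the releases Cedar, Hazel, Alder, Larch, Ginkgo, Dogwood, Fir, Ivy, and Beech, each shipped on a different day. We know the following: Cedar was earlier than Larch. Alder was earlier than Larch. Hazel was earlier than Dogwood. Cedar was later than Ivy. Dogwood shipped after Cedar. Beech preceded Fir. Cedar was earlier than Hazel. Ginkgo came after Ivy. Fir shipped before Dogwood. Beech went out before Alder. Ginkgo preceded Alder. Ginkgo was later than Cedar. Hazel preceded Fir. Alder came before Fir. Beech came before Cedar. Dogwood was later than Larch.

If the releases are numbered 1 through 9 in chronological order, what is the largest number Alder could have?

Alder must come before Dogwood, Fir, and Larch — 3 releases forced after it.
Everything else can be placed before Alder in some valid order, so Alder can sit as late as position 9 − 3 = 6.

6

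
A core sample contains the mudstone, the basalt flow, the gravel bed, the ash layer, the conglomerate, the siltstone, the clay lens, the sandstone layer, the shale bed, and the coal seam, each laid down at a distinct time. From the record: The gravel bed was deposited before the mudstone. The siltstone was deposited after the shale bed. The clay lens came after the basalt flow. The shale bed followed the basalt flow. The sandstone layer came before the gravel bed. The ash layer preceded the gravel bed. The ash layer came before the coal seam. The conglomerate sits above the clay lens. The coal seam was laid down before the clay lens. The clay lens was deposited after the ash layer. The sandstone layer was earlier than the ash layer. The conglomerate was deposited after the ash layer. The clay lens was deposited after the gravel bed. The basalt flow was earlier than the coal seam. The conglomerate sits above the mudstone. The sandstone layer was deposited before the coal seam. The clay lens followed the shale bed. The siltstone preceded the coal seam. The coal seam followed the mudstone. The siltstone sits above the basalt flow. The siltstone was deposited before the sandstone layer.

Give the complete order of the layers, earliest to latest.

The constraints fix every adjacent pair, so only one ordering works:
the basalt flow → the shale bed → the siltstone → the sandstone layer → the ash layer → the gravel bed → the mudstone → the coal seam → the clay lens → the conglomerate.

the basalt flow, the shale bed, the siltstone, the sandstone layer, the ash layer, the gravel bed, the mudstone, the coal seam, the clay lens, the conglomerate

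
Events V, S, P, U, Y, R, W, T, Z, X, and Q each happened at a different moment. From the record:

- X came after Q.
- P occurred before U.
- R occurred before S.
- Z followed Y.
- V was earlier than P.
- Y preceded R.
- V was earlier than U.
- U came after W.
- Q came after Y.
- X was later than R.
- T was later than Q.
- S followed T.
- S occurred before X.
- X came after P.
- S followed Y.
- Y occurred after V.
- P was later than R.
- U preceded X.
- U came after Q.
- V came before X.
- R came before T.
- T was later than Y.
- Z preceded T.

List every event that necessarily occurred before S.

Directly stated before S: R, T, and Y.
Q reaches S via Q → T → S.
V reaches S via V → Y → S.
Z reaches S via Z → T → S.

Q, R, T, V, Y, Z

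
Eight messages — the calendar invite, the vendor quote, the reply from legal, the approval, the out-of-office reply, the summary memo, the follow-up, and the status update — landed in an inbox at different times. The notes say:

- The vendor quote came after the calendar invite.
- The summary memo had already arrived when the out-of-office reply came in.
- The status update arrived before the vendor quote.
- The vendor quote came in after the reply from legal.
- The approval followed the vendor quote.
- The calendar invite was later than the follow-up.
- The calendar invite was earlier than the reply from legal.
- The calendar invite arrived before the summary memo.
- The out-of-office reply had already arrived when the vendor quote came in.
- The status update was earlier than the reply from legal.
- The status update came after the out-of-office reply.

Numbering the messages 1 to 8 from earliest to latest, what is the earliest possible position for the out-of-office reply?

4

The calendar invite, the follow-up, and the summary memo must all come before the out-of-office reply — 3 forced predecessors.
Nothing else is forced ahead of the out-of-office reply, so its earliest slot is position 3 + 1 = 4.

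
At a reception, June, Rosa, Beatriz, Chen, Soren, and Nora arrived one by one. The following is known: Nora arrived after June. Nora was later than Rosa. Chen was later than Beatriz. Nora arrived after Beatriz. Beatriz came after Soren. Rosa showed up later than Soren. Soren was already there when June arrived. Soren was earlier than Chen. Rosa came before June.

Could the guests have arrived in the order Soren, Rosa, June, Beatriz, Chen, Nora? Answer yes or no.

yes

Check each stated constraint against the proposed order — e.g. Rosa is ahead of Nora; Soren is ahead of Chen. Every pair is in the required order; nothing is violated.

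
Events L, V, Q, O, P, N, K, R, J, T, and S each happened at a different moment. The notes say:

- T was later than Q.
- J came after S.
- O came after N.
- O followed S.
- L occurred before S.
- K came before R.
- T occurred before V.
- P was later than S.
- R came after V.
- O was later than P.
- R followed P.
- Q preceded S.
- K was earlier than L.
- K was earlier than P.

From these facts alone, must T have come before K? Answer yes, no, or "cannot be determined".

cannot be determined

No chain of stated constraints runs from T to K, and none runs from K to T either.
So the relative order of T and K is not fixed by the given facts.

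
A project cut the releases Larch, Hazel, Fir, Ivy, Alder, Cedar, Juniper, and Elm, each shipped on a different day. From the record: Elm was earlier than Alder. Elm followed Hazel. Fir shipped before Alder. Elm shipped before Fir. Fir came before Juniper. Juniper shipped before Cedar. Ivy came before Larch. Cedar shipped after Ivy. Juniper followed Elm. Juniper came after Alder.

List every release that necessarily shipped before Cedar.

Alder, Elm, Fir, Hazel, Ivy, Juniper

Directly stated before Cedar: Ivy and Juniper.
Alder reaches Cedar via Alder → Juniper → Cedar.
Elm reaches Cedar via Elm → Juniper → Cedar.
Fir reaches Cedar via Fir → Juniper → Cedar.
Likewise Hazel reaches Cedar by chaining the stated constraints.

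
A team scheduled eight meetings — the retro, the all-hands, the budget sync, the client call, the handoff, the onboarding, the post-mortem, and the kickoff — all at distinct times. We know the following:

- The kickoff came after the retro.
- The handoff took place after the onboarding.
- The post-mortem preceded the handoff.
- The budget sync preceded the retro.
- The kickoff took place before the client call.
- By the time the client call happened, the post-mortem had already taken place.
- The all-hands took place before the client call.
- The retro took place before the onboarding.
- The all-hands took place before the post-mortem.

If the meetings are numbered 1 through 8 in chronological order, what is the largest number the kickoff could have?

The kickoff must come before the client call — 1 meeting forced after it.
Everything else can be placed before the kickoff in some valid order, so the kickoff can sit as late as position 8 − 1 = 7.

7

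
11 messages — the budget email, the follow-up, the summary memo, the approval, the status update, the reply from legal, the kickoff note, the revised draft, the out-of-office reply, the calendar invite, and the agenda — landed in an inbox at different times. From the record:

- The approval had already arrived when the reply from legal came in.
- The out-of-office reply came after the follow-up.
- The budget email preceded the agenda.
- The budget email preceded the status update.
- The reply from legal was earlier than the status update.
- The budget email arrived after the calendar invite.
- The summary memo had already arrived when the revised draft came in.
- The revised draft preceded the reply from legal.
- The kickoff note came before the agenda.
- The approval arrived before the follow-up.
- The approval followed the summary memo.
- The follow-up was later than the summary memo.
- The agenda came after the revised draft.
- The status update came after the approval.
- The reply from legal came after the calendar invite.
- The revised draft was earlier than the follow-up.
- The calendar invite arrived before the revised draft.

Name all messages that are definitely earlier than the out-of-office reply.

the approval, the calendar invite, the follow-up, the revised draft, the summary memo

Directly stated before the out-of-office reply: the follow-up.
The approval reaches the out-of-office reply via the approval → the follow-up → the out-of-office reply.
The calendar invite reaches the out-of-office reply via the calendar invite → the revised draft → the follow-up → the out-of-office reply.
The revised draft reaches the out-of-office reply via the revised draft → the follow-up → the out-of-office reply.
Likewise the summary memo reaches the out-of-office reply by chaining the stated constraints.
No chain forces the agenda (or any of the others) ahead of the out-of-office reply.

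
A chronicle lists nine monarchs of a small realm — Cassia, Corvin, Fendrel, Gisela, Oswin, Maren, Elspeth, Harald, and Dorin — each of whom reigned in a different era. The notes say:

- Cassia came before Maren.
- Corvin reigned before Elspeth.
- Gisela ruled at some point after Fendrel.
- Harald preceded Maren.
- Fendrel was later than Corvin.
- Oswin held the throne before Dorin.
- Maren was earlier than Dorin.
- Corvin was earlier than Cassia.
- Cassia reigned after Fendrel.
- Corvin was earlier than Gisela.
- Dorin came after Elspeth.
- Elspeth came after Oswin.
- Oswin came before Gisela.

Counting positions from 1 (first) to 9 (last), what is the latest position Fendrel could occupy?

Fendrel must come before Cassia, Dorin, Gisela, and Maren — 4 rulers forced after them.
Everything else can be placed before Fendrel in some valid order, so Fendrel can sit as late as position 9 − 4 = 5.

5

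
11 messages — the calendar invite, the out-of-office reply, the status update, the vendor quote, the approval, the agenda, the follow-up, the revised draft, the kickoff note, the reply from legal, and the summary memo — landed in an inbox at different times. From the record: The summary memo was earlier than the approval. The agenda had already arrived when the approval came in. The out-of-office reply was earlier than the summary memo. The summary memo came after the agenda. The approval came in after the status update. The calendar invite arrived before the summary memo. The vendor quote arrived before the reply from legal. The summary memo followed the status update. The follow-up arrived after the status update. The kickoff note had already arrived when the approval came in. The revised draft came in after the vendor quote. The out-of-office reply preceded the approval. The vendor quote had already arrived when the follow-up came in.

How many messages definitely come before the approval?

6

Directly stated before the approval: the agenda, the kickoff note, the out-of-office reply, the status update, and the summary memo.
The calendar invite reaches the approval via the calendar invite → the summary memo → the approval.
No chain forces the reply from legal (or any of the others) ahead of the approval.
That's the agenda, the calendar invite, the kickoff note, the out-of-office reply, the status update, and the summary memo — 6 in all.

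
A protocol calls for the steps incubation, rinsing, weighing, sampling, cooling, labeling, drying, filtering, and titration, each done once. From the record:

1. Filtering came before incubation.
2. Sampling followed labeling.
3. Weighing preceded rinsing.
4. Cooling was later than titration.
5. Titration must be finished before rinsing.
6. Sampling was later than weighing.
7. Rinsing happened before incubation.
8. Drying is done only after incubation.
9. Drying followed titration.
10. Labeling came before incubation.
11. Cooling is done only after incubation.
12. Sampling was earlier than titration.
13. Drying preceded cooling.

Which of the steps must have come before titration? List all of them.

Directly stated before titration: sampling.
Labeling reaches titration via labeling → sampling → titration.
Weighing reaches titration via weighing → sampling → titration.
No chain forces incubation (or any of the others) ahead of titration.

labeling, sampling, weighing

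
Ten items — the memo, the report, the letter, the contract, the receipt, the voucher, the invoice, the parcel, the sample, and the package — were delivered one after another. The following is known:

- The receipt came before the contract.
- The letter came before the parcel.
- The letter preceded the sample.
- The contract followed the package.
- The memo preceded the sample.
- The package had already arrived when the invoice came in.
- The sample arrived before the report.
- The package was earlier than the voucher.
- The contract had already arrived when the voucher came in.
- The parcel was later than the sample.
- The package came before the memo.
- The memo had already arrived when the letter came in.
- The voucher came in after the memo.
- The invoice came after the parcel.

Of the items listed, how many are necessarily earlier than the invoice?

Directly stated before the invoice: the package and the parcel.
The letter reaches the invoice via the letter → the parcel → the invoice.
The memo reaches the invoice via the memo → the letter → the parcel → the invoice.
The sample reaches the invoice via the sample → the parcel → the invoice.
No chain forces the contract (or any of the others) ahead of the invoice.
That's the letter, the memo, the package, the parcel, and the sample — 5 in all.

5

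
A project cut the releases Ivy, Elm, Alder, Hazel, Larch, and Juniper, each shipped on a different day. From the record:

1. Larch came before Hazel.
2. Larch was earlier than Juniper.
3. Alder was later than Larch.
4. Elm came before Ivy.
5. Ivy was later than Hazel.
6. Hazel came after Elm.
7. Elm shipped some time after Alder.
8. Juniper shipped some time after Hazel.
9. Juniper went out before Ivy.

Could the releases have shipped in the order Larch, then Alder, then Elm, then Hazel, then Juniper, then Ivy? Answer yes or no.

Check each stated constraint against the proposed order — e.g. Elm is ahead of Ivy; Larch is ahead of Juniper. Every pair is in the required order; nothing is violated.

yes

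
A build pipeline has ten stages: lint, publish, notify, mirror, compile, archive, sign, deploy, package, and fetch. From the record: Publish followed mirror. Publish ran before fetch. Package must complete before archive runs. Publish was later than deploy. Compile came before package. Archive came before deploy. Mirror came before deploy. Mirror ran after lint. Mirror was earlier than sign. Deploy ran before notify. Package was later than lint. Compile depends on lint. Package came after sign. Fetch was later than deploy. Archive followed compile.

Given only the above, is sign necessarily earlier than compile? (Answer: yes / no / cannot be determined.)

cannot be determined

No chain of stated constraints runs from sign to compile, and none runs from compile to sign either.
So the relative order of sign and compile is not fixed by the given facts.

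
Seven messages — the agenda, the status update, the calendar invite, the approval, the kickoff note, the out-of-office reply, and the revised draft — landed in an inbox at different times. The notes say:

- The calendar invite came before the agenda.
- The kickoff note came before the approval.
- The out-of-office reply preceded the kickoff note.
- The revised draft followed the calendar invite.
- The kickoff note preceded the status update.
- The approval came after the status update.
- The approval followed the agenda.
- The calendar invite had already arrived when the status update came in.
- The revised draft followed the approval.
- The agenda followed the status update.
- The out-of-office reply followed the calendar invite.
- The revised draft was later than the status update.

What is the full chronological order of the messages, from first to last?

the calendar invite, the out-of-office reply, the kickoff note, the status update, the agenda, the approval, the revised draft

The constraints fix every adjacent pair, so only one ordering works:
the calendar invite → the out-of-office reply → the kickoff note → the status update → the agenda → the approval → the revised draft.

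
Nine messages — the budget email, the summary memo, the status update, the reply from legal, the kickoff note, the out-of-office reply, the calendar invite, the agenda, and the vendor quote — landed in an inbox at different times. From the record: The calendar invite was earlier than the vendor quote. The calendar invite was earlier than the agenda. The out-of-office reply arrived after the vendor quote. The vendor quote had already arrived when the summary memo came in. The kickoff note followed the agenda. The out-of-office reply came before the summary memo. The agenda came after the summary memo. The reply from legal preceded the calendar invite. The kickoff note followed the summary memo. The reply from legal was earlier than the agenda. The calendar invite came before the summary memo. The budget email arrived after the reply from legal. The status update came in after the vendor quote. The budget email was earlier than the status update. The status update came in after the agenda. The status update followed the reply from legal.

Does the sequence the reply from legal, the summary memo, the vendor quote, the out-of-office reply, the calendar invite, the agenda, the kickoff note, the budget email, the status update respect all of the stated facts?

no

The constraints require the calendar invite before the summary memo, but in the proposed sequence the summary memo appears ahead of the calendar invite. That one violation is enough.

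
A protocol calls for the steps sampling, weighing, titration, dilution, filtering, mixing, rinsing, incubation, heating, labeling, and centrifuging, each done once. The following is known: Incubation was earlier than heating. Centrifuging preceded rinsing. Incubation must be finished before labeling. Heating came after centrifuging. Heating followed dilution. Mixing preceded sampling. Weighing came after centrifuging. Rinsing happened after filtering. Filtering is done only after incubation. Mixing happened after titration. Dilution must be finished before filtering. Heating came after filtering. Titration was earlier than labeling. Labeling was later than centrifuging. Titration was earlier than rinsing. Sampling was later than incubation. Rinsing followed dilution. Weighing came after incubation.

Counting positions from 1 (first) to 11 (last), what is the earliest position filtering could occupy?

Dilution and incubation must both come before filtering — 2 forced predecessors.
Nothing else is forced ahead of filtering, so its earliest slot is position 2 + 1 = 3.

3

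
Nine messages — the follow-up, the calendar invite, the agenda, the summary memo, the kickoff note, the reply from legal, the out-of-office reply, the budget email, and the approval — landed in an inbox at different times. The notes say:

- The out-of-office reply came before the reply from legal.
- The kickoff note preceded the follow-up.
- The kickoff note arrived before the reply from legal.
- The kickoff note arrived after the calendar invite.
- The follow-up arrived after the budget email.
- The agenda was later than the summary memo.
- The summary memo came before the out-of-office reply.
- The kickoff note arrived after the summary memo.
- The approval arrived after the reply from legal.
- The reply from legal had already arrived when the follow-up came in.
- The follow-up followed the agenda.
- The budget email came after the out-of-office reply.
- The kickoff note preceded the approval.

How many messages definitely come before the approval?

5

Directly stated before the approval: the kickoff note and the reply from legal.
The calendar invite reaches the approval via the calendar invite → the kickoff note → the approval.
The out-of-office reply reaches the approval via the out-of-office reply → the reply from legal → the approval.
The summary memo reaches the approval via the summary memo → the kickoff note → the approval.
No chain forces the budget email (or any of the others) ahead of the approval.
That's the calendar invite, the kickoff note, the out-of-office reply, the reply from legal, and the summary memo — 5 in all.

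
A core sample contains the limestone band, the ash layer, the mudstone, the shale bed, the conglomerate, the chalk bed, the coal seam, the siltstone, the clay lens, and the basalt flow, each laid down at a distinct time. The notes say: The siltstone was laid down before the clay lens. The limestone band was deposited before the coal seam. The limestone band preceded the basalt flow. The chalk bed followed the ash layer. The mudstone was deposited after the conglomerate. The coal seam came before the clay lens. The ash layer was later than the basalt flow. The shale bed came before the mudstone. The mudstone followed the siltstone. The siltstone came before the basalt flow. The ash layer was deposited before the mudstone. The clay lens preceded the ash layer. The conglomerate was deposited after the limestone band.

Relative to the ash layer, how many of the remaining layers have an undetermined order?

2

Forced before the ash layer: the basalt flow, the clay lens, the coal seam, the limestone band, and the siltstone; forced after the ash layer: the chalk bed and the mudstone.
That leaves the conglomerate and the shale bed with no forced order relative to the ash layer — 2.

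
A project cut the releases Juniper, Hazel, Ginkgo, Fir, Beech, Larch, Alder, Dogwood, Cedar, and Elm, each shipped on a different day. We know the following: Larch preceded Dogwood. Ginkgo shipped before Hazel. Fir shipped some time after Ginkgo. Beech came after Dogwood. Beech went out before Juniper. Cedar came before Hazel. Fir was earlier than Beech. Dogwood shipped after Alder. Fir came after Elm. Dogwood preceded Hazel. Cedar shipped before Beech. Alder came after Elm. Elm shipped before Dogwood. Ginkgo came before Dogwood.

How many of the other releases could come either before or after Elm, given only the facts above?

Forced after Elm: Alder, Beech, Dogwood, Fir, Hazel, and Juniper.
That leaves Cedar, Ginkgo, and Larch with no forced order relative to Elm — 3.

3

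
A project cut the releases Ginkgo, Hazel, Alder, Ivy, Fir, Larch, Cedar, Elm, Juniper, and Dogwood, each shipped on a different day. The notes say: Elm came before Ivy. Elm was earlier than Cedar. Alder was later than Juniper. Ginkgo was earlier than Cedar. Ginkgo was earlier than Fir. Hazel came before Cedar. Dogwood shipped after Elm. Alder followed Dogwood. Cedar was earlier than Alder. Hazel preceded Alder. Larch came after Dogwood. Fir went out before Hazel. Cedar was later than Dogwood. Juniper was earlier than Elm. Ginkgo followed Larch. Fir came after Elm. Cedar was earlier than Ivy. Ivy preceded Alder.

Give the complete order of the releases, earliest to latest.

The constraints fix every adjacent pair, so only one ordering works:
Juniper → Elm → Dogwood → Larch → Ginkgo → Fir → Hazel → Cedar → Ivy → Alder.

Juniper, Elm, Dogwood, Larch, Ginkgo, Fir, Hazel, Cedar, Ivy, Alder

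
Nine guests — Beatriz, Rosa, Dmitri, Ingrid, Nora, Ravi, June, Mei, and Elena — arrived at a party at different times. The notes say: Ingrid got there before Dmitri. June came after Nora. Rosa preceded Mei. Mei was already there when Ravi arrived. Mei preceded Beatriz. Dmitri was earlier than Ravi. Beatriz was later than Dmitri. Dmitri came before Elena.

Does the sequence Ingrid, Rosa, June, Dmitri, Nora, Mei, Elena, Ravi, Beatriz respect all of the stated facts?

no

The constraints require Nora before June, but in the proposed sequence June appears ahead of Nora. That one violation is enough.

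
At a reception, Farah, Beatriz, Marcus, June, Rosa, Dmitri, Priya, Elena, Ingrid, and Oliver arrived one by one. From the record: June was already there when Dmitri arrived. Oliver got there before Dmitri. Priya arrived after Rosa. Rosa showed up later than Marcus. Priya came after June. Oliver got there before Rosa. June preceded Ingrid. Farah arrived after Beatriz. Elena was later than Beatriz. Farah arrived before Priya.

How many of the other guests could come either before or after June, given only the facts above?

Forced after June: Dmitri, Ingrid, and Priya.
That leaves Beatriz, Elena, Farah, Marcus, Oliver, and Rosa with no forced order relative to June — 6.

6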